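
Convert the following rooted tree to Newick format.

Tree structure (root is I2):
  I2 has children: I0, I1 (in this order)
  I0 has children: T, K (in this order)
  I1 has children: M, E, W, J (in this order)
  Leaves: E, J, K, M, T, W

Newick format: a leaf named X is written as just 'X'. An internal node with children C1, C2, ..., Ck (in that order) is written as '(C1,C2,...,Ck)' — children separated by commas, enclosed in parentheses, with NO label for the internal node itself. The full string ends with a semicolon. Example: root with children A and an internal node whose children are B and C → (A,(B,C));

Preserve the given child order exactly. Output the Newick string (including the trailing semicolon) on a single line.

internal I2 with children ['I0', 'I1']
  internal I0 with children ['T', 'K']
    leaf 'T' → 'T'
    leaf 'K' → 'K'
  → '(T,K)'
  internal I1 with children ['M', 'E', 'W', 'J']
    leaf 'M' → 'M'
    leaf 'E' → 'E'
    leaf 'W' → 'W'
    leaf 'J' → 'J'
  → '(M,E,W,J)'
→ '((T,K),(M,E,W,J))'
Final: ((T,K),(M,E,W,J));

Answer: ((T,K),(M,E,W,J));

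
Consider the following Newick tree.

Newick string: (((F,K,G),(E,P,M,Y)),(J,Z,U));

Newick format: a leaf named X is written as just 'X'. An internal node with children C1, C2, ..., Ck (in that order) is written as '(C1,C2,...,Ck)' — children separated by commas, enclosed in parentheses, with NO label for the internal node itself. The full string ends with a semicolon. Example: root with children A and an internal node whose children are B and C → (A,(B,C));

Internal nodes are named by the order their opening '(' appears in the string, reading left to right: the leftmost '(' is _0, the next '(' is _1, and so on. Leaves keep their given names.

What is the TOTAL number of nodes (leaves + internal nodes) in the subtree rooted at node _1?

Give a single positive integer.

Newick: (((F,K,G),(E,P,M,Y)),(J,Z,U));
Locate _1: it is the '(' at position 1 (the 2nd '(' reading left to right).
Query: subtree rooted at _1
_1: subtree_size = 1 + 9
  _2: subtree_size = 1 + 3
    F: subtree_size = 1 + 0
    K: subtree_size = 1 + 0
    G: subtree_size = 1 + 0
  _3: subtree_size = 1 + 4
    E: subtree_size = 1 + 0
    P: subtree_size = 1 + 0
    M: subtree_size = 1 + 0
    Y: subtree_size = 1 + 0
Total subtree size of _1: 10

Answer: 10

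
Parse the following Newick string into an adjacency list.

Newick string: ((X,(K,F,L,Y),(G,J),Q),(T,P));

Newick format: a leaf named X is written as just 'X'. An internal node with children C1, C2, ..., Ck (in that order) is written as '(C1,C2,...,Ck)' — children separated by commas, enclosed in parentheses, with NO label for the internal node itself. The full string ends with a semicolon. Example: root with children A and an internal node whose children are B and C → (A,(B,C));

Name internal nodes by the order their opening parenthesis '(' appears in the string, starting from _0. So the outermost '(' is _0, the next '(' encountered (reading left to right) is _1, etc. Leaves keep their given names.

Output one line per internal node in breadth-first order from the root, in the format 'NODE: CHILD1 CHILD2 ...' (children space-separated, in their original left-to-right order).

Answer: _0: _1 _4
_1: X _2 _3 Q
_4: T P
_2: K F L Y
_3: G J

Derivation:
Input: ((X,(K,F,L,Y),(G,J),Q),(T,P));
Scanning left-to-right, naming '(' by encounter order:
  pos 0: '(' -> open internal node _0 (depth 1)
  pos 1: '(' -> open internal node _1 (depth 2)
  pos 4: '(' -> open internal node _2 (depth 3)
  pos 12: ')' -> close internal node _2 (now at depth 2)
  pos 14: '(' -> open internal node _3 (depth 3)
  pos 18: ')' -> close internal node _3 (now at depth 2)
  pos 21: ')' -> close internal node _1 (now at depth 1)
  pos 23: '(' -> open internal node _4 (depth 2)
  pos 27: ')' -> close internal node _4 (now at depth 1)
  pos 28: ')' -> close internal node _0 (now at depth 0)
Total internal nodes: 5
BFS adjacency from root:
  _0: _1 _4
  _1: X _2 _3 Q
  _4: T P
  _2: K F L Y
  _3: G J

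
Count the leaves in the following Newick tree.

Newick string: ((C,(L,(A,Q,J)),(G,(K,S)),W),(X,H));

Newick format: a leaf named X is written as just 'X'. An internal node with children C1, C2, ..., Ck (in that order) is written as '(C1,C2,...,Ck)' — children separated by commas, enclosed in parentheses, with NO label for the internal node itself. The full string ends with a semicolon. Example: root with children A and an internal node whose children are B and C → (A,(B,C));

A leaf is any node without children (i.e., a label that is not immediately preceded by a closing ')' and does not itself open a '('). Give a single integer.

Newick: ((C,(L,(A,Q,J)),(G,(K,S)),W),(X,H));
Scan left-to-right; a leaf is any maximal label run not followed by '(':
  pos 2: leaf 'C' → count = 1
  pos 5: leaf 'L' → count = 2
  pos 8: leaf 'A' → count = 3
  pos 10: leaf 'Q' → count = 4
  pos 12: leaf 'J' → count = 5
  pos 17: leaf 'G' → count = 6
  pos 20: leaf 'K' → count = 7
  pos 22: leaf 'S' → count = 8
  pos 26: leaf 'W' → count = 9
  pos 30: leaf 'X' → count = 10
  pos 32: leaf 'H' → count = 11
Total leaves: 11

Answer: 11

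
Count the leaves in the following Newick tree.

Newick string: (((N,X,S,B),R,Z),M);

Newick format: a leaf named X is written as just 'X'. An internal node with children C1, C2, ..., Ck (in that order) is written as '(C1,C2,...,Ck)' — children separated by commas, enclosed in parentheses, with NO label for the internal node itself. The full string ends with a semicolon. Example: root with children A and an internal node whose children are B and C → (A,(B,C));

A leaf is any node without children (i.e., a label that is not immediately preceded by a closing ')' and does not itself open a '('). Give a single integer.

Newick: (((N,X,S,B),R,Z),M);
Scan left-to-right; a leaf is any maximal label run not followed by '(':
  pos 3: leaf 'N' → count = 1
  pos 5: leaf 'X' → count = 2
  pos 7: leaf 'S' → count = 3
  pos 9: leaf 'B' → count = 4
  pos 12: leaf 'R' → count = 5
  pos 14: leaf 'Z' → count = 6
  pos 17: leaf 'M' → count = 7
Total leaves: 7

Answer: 7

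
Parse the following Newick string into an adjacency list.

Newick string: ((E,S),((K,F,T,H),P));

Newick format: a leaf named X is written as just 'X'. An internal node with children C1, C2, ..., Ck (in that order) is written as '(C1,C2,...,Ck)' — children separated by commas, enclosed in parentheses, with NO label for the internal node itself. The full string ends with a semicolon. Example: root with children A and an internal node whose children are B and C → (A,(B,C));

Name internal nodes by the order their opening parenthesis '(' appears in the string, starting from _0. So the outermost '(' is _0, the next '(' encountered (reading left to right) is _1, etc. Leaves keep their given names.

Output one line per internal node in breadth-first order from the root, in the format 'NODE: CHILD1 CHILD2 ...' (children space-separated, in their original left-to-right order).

Answer: _0: _1 _2
_1: E S
_2: _3 P
_3: K F T H

Derivation:
Input: ((E,S),((K,F,T,H),P));
Scanning left-to-right, naming '(' by encounter order:
  pos 0: '(' -> open internal node _0 (depth 1)
  pos 1: '(' -> open internal node _1 (depth 2)
  pos 5: ')' -> close internal node _1 (now at depth 1)
  pos 7: '(' -> open internal node _2 (depth 2)
  pos 8: '(' -> open internal node _3 (depth 3)
  pos 16: ')' -> close internal node _3 (now at depth 2)
  pos 19: ')' -> close internal node _2 (now at depth 1)
  pos 20: ')' -> close internal node _0 (now at depth 0)
Total internal nodes: 4
BFS adjacency from root:
  _0: _1 _2
  _1: E S
  _2: _3 P
  _3: K F T H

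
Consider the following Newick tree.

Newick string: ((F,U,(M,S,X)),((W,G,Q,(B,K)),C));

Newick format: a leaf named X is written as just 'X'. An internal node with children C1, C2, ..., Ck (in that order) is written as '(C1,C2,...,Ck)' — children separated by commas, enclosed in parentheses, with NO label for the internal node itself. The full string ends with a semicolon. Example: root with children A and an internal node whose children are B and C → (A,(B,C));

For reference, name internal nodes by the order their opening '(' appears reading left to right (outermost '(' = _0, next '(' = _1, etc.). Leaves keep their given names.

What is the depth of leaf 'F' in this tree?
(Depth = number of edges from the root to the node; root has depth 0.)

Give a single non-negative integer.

Newick: ((F,U,(M,S,X)),((W,G,Q,(B,K)),C));
Naming internals by '(' encounter order: outermost '(' = _0, next = _1, ...
Query node: F
Path from root: _0 -> _1 -> F
Depth of F: 2 (number of edges from root)

Answer: 2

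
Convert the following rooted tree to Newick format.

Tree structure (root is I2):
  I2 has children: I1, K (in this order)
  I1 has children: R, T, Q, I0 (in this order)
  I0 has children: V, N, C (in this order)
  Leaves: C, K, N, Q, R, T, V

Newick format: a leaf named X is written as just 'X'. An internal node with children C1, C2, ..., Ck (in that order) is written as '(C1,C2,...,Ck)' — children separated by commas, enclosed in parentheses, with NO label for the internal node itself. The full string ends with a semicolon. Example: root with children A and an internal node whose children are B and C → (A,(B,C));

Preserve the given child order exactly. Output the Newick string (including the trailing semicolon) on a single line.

internal I2 with children ['I1', 'K']
  internal I1 with children ['R', 'T', 'Q', 'I0']
    leaf 'R' → 'R'
    leaf 'T' → 'T'
    leaf 'Q' → 'Q'
    internal I0 with children ['V', 'N', 'C']
      leaf 'V' → 'V'
      leaf 'N' → 'N'
      leaf 'C' → 'C'
    → '(V,N,C)'
  → '(R,T,Q,(V,N,C))'
  leaf 'K' → 'K'
→ '((R,T,Q,(V,N,C)),K)'
Final: ((R,T,Q,(V,N,C)),K);

Answer: ((R,T,Q,(V,N,C)),K);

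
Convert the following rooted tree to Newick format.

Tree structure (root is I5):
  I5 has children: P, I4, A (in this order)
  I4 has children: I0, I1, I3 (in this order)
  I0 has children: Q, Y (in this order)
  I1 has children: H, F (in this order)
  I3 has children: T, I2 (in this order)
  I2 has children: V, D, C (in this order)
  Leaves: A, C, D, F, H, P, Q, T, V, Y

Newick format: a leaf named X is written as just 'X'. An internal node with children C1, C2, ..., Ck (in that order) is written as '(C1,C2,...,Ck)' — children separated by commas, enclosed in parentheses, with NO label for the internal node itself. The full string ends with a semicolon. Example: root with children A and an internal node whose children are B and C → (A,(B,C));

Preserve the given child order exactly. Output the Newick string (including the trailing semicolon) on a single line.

internal I5 with children ['P', 'I4', 'A']
  leaf 'P' → 'P'
  internal I4 with children ['I0', 'I1', 'I3']
    internal I0 with children ['Q', 'Y']
      leaf 'Q' → 'Q'
      leaf 'Y' → 'Y'
    → '(Q,Y)'
    internal I1 with children ['H', 'F']
      leaf 'H' → 'H'
      leaf 'F' → 'F'
    → '(H,F)'
    internal I3 with children ['T', 'I2']
      leaf 'T' → 'T'
      internal I2 with children ['V', 'D', 'C']
        leaf 'V' → 'V'
        leaf 'D' → 'D'
        leaf 'C' → 'C'
      → '(V,D,C)'
    → '(T,(V,D,C))'
  → '((Q,Y),(H,F),(T,(V,D,C)))'
  leaf 'A' → 'A'
→ '(P,((Q,Y),(H,F),(T,(V,D,C))),A)'
Final: (P,((Q,Y),(H,F),(T,(V,D,C))),A);

Answer: (P,((Q,Y),(H,F),(T,(V,D,C))),A);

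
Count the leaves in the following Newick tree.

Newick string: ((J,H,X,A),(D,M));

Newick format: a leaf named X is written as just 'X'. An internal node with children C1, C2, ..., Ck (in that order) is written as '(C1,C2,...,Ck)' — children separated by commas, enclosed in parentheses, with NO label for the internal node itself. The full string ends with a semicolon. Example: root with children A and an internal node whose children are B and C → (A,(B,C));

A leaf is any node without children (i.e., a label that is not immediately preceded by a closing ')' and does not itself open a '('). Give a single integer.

Newick: ((J,H,X,A),(D,M));
Scan left-to-right; a leaf is any maximal label run not followed by '(':
  pos 2: leaf 'J' → count = 1
  pos 4: leaf 'H' → count = 2
  pos 6: leaf 'X' → count = 3
  pos 8: leaf 'A' → count = 4
  pos 12: leaf 'D' → count = 5
  pos 14: leaf 'M' → count = 6
Total leaves: 6

Answer: 6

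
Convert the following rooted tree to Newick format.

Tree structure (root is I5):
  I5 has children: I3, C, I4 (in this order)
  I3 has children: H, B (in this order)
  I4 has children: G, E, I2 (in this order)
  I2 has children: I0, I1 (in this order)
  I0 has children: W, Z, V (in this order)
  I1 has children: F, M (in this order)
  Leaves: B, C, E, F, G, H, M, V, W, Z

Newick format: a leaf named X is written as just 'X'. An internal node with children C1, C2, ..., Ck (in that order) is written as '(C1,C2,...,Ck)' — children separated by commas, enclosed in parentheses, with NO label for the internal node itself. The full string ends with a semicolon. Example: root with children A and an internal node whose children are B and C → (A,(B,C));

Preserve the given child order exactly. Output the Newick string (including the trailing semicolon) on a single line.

Answer: ((H,B),C,(G,E,((W,Z,V),(F,M))));

Derivation:
internal I5 with children ['I3', 'C', 'I4']
  internal I3 with children ['H', 'B']
    leaf 'H' → 'H'
    leaf 'B' → 'B'
  → '(H,B)'
  leaf 'C' → 'C'
  internal I4 with children ['G', 'E', 'I2']
    leaf 'G' → 'G'
    leaf 'E' → 'E'
    internal I2 with children ['I0', 'I1']
      internal I0 with children ['W', 'Z', 'V']
        leaf 'W' → 'W'
        leaf 'Z' → 'Z'
        leaf 'V' → 'V'
      → '(W,Z,V)'
      internal I1 with children ['F', 'M']
        leaf 'F' → 'F'
        leaf 'M' → 'M'
      → '(F,M)'
    → '((W,Z,V),(F,M))'
  → '(G,E,((W,Z,V),(F,M)))'
→ '((H,B),C,(G,E,((W,Z,V),(F,M))))'
Final: ((H,B),C,(G,E,((W,Z,V),(F,M))));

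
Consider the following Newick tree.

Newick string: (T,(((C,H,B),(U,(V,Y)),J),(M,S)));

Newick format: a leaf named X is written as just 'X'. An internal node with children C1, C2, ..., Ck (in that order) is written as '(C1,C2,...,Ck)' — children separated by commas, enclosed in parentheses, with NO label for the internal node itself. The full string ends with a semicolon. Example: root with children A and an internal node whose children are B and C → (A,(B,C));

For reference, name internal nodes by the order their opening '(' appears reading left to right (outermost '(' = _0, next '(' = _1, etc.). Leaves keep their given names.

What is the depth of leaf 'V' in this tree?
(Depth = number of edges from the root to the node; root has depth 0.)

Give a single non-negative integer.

Answer: 5

Derivation:
Newick: (T,(((C,H,B),(U,(V,Y)),J),(M,S)));
Naming internals by '(' encounter order: outermost '(' = _0, next = _1, ...
Query node: V
Path from root: _0 -> _1 -> _2 -> _4 -> _5 -> V
Depth of V: 5 (number of edges from root)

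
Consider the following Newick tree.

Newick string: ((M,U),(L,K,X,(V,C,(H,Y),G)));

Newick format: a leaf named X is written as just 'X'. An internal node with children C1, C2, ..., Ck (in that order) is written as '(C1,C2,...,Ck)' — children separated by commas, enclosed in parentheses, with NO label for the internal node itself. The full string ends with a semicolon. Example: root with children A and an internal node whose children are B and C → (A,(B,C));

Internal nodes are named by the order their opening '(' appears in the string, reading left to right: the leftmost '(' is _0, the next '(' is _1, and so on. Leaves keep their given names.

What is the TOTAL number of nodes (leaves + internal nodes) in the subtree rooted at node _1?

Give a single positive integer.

Newick: ((M,U),(L,K,X,(V,C,(H,Y),G)));
Locate _1: it is the '(' at position 1 (the 2nd '(' reading left to right).
Query: subtree rooted at _1
_1: subtree_size = 1 + 2
  M: subtree_size = 1 + 0
  U: subtree_size = 1 + 0
Total subtree size of _1: 3

Answer: 3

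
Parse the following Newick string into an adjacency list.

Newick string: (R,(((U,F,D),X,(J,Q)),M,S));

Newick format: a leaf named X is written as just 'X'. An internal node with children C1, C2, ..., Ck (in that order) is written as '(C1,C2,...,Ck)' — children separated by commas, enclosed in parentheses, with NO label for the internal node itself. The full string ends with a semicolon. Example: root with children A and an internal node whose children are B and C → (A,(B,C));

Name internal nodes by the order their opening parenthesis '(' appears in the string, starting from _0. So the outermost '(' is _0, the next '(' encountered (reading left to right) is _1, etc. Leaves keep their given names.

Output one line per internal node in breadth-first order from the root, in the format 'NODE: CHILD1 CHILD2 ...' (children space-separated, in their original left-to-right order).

Answer: _0: R _1
_1: _2 M S
_2: _3 X _4
_3: U F D
_4: J Q

Derivation:
Input: (R,(((U,F,D),X,(J,Q)),M,S));
Scanning left-to-right, naming '(' by encounter order:
  pos 0: '(' -> open internal node _0 (depth 1)
  pos 3: '(' -> open internal node _1 (depth 2)
  pos 4: '(' -> open internal node _2 (depth 3)
  pos 5: '(' -> open internal node _3 (depth 4)
  pos 11: ')' -> close internal node _3 (now at depth 3)
  pos 15: '(' -> open internal node _4 (depth 4)
  pos 19: ')' -> close internal node _4 (now at depth 3)
  pos 20: ')' -> close internal node _2 (now at depth 2)
  pos 25: ')' -> close internal node _1 (now at depth 1)
  pos 26: ')' -> close internal node _0 (now at depth 0)
Total internal nodes: 5
BFS adjacency from root:
  _0: R _1
  _1: _2 M S
  _2: _3 X _4
  _3: U F D
  _4: J Q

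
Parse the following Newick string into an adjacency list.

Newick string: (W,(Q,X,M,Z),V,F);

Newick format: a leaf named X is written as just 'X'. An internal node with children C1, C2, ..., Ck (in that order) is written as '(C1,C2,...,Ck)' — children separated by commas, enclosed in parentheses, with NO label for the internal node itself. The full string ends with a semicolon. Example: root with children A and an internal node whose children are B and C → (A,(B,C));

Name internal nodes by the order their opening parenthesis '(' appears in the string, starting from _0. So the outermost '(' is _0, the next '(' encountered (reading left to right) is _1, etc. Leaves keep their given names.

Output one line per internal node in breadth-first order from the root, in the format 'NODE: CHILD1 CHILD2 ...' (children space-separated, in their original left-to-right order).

Answer: _0: W _1 V F
_1: Q X M Z

Derivation:
Input: (W,(Q,X,M,Z),V,F);
Scanning left-to-right, naming '(' by encounter order:
  pos 0: '(' -> open internal node _0 (depth 1)
  pos 3: '(' -> open internal node _1 (depth 2)
  pos 11: ')' -> close internal node _1 (now at depth 1)
  pos 16: ')' -> close internal node _0 (now at depth 0)
Total internal nodes: 2
BFS adjacency from root:
  _0: W _1 V F
  _1: Q X M Z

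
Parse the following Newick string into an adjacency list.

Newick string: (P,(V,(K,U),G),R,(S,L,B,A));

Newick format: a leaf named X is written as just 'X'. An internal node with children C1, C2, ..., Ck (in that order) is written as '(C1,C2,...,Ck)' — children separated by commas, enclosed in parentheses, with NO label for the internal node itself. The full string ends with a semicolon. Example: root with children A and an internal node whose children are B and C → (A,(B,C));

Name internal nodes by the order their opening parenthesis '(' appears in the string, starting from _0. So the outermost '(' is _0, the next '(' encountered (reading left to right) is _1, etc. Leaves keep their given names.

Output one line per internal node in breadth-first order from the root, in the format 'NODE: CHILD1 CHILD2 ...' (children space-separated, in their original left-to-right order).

Input: (P,(V,(K,U),G),R,(S,L,B,A));
Scanning left-to-right, naming '(' by encounter order:
  pos 0: '(' -> open internal node _0 (depth 1)
  pos 3: '(' -> open internal node _1 (depth 2)
  pos 6: '(' -> open internal node _2 (depth 3)
  pos 10: ')' -> close internal node _2 (now at depth 2)
  pos 13: ')' -> close internal node _1 (now at depth 1)
  pos 17: '(' -> open internal node _3 (depth 2)
  pos 25: ')' -> close internal node _3 (now at depth 1)
  pos 26: ')' -> close internal node _0 (now at depth 0)
Total internal nodes: 4
BFS adjacency from root:
  _0: P _1 R _3
  _1: V _2 G
  _3: S L B A
  _2: K U

Answer: _0: P _1 R _3
_1: V _2 G
_3: S L B A
_2: K U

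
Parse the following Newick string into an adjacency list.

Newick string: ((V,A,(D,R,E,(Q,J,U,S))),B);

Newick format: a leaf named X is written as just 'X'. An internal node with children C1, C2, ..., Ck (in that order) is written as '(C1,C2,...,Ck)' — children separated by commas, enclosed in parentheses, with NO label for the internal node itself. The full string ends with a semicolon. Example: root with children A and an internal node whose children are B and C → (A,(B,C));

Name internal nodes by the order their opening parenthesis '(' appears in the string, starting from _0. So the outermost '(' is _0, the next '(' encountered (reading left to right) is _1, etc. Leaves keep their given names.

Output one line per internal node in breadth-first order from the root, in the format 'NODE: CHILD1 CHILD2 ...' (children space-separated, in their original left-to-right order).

Input: ((V,A,(D,R,E,(Q,J,U,S))),B);
Scanning left-to-right, naming '(' by encounter order:
  pos 0: '(' -> open internal node _0 (depth 1)
  pos 1: '(' -> open internal node _1 (depth 2)
  pos 6: '(' -> open internal node _2 (depth 3)
  pos 13: '(' -> open internal node _3 (depth 4)
  pos 21: ')' -> close internal node _3 (now at depth 3)
  pos 22: ')' -> close internal node _2 (now at depth 2)
  pos 23: ')' -> close internal node _1 (now at depth 1)
  pos 26: ')' -> close internal node _0 (now at depth 0)
Total internal nodes: 4
BFS adjacency from root:
  _0: _1 B
  _1: V A _2
  _2: D R E _3
  _3: Q J U S

Answer: _0: _1 B
_1: V A _2
_2: D R E _3
_3: Q J U S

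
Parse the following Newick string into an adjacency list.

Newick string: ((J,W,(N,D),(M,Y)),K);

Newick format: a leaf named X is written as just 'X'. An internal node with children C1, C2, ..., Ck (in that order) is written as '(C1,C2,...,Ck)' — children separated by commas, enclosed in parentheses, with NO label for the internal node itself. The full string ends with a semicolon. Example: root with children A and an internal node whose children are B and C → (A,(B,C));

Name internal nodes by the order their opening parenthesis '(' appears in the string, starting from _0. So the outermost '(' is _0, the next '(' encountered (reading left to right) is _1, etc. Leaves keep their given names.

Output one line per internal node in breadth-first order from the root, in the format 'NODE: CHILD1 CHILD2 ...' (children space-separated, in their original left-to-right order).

Answer: _0: _1 K
_1: J W _2 _3
_2: N D
_3: M Y

Derivation:
Input: ((J,W,(N,D),(M,Y)),K);
Scanning left-to-right, naming '(' by encounter order:
  pos 0: '(' -> open internal node _0 (depth 1)
  pos 1: '(' -> open internal node _1 (depth 2)
  pos 6: '(' -> open internal node _2 (depth 3)
  pos 10: ')' -> close internal node _2 (now at depth 2)
  pos 12: '(' -> open internal node _3 (depth 3)
  pos 16: ')' -> close internal node _3 (now at depth 2)
  pos 17: ')' -> close internal node _1 (now at depth 1)
  pos 20: ')' -> close internal node _0 (now at depth 0)
Total internal nodes: 4
BFS adjacency from root:
  _0: _1 K
  _1: J W _2 _3
  _2: N D
  _3: M Y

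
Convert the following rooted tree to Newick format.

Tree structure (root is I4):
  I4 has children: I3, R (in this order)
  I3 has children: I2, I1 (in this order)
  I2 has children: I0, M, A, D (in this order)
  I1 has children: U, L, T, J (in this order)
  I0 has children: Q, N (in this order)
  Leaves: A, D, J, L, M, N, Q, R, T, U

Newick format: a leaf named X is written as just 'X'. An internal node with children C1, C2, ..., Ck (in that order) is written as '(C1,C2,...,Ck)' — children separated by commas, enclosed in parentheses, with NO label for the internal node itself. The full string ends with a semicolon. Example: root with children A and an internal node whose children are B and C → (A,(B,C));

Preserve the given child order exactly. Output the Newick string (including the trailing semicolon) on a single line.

Answer: ((((Q,N),M,A,D),(U,L,T,J)),R);

Derivation:
internal I4 with children ['I3', 'R']
  internal I3 with children ['I2', 'I1']
    internal I2 with children ['I0', 'M', 'A', 'D']
      internal I0 with children ['Q', 'N']
        leaf 'Q' → 'Q'
        leaf 'N' → 'N'
      → '(Q,N)'
      leaf 'M' → 'M'
      leaf 'A' → 'A'
      leaf 'D' → 'D'
    → '((Q,N),M,A,D)'
    internal I1 with children ['U', 'L', 'T', 'J']
      leaf 'U' → 'U'
      leaf 'L' → 'L'
      leaf 'T' → 'T'
      leaf 'J' → 'J'
    → '(U,L,T,J)'
  → '(((Q,N),M,A,D),(U,L,T,J))'
  leaf 'R' → 'R'
→ '((((Q,N),M,A,D),(U,L,T,J)),R)'
Final: ((((Q,N),M,A,D),(U,L,T,J)),R);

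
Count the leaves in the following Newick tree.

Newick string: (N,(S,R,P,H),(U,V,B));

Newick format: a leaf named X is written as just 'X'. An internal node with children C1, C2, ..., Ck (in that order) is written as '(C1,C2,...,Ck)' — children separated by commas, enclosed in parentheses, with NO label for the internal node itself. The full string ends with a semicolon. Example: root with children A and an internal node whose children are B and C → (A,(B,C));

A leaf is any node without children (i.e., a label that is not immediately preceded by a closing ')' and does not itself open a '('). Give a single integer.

Newick: (N,(S,R,P,H),(U,V,B));
Scan left-to-right; a leaf is any maximal label run not followed by '(':
  pos 1: leaf 'N' → count = 1
  pos 4: leaf 'S' → count = 2
  pos 6: leaf 'R' → count = 3
  pos 8: leaf 'P' → count = 4
  pos 10: leaf 'H' → count = 5
  pos 14: leaf 'U' → count = 6
  pos 16: leaf 'V' → count = 7
  pos 18: leaf 'B' → count = 8
Total leaves: 8

Answer: 8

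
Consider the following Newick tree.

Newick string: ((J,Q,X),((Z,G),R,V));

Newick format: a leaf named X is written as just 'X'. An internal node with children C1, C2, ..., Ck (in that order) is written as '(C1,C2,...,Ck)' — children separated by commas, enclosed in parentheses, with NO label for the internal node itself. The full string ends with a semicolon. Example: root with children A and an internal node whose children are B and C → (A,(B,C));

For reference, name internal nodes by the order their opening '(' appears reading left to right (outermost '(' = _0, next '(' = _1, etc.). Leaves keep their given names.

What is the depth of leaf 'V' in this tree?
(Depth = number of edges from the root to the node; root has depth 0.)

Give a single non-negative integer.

Newick: ((J,Q,X),((Z,G),R,V));
Naming internals by '(' encounter order: outermost '(' = _0, next = _1, ...
Query node: V
Path from root: _0 -> _2 -> V
Depth of V: 2 (number of edges from root)

Answer: 2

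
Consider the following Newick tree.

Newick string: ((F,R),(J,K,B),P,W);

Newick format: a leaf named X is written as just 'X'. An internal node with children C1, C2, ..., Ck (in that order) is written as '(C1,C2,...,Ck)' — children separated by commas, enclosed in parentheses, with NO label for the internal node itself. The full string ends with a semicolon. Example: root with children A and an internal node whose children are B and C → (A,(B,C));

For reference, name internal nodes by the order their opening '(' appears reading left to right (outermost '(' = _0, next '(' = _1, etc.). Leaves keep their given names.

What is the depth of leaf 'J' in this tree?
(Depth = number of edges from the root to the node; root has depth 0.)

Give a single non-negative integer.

Newick: ((F,R),(J,K,B),P,W);
Naming internals by '(' encounter order: outermost '(' = _0, next = _1, ...
Query node: J
Path from root: _0 -> _2 -> J
Depth of J: 2 (number of edges from root)

Answer: 2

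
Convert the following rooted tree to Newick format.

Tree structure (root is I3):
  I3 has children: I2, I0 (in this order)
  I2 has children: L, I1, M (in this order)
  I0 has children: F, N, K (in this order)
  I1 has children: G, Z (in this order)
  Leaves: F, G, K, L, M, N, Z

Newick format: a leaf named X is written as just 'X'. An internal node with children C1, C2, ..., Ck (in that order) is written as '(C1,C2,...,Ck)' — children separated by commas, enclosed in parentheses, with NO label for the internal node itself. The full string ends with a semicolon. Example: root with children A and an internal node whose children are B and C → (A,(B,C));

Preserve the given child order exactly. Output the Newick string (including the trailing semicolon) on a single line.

Answer: ((L,(G,Z),M),(F,N,K));

Derivation:
internal I3 with children ['I2', 'I0']
  internal I2 with children ['L', 'I1', 'M']
    leaf 'L' → 'L'
    internal I1 with children ['G', 'Z']
      leaf 'G' → 'G'
      leaf 'Z' → 'Z'
    → '(G,Z)'
    leaf 'M' → 'M'
  → '(L,(G,Z),M)'
  internal I0 with children ['F', 'N', 'K']
    leaf 'F' → 'F'
    leaf 'N' → 'N'
    leaf 'K' → 'K'
  → '(F,N,K)'
→ '((L,(G,Z),M),(F,N,K))'
Final: ((L,(G,Z),M),(F,N,K));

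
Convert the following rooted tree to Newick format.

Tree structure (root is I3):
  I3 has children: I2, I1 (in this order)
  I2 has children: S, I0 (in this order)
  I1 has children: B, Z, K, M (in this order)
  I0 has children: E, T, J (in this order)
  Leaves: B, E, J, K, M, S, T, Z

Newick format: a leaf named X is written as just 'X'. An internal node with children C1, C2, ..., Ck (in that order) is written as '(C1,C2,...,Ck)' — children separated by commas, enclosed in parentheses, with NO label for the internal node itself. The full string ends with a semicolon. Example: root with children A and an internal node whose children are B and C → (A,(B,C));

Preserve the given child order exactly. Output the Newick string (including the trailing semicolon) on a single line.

Answer: ((S,(E,T,J)),(B,Z,K,M));

Derivation:
internal I3 with children ['I2', 'I1']
  internal I2 with children ['S', 'I0']
    leaf 'S' → 'S'
    internal I0 with children ['E', 'T', 'J']
      leaf 'E' → 'E'
      leaf 'T' → 'T'
      leaf 'J' → 'J'
    → '(E,T,J)'
  → '(S,(E,T,J))'
  internal I1 with children ['B', 'Z', 'K', 'M']
    leaf 'B' → 'B'
    leaf 'Z' → 'Z'
    leaf 'K' → 'K'
    leaf 'M' → 'M'
  → '(B,Z,K,M)'
→ '((S,(E,T,J)),(B,Z,K,M))'
Final: ((S,(E,T,J)),(B,Z,K,M));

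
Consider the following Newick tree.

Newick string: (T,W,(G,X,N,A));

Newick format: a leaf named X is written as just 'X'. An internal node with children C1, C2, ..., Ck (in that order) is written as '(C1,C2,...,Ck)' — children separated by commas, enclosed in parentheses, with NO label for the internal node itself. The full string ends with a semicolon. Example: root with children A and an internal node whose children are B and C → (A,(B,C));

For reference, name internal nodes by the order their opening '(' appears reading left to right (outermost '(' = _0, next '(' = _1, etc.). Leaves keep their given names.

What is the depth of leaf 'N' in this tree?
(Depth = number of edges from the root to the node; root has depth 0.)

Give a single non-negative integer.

Answer: 2

Derivation:
Newick: (T,W,(G,X,N,A));
Naming internals by '(' encounter order: outermost '(' = _0, next = _1, ...
Query node: N
Path from root: _0 -> _1 -> N
Depth of N: 2 (number of edges from root)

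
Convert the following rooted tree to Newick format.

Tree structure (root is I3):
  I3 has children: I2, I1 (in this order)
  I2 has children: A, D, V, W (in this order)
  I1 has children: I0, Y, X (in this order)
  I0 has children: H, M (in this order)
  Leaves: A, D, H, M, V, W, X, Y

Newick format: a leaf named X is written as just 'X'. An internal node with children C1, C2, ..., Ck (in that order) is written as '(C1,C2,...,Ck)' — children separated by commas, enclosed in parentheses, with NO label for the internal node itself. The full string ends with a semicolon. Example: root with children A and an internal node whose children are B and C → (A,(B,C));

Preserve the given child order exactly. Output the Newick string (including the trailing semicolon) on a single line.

internal I3 with children ['I2', 'I1']
  internal I2 with children ['A', 'D', 'V', 'W']
    leaf 'A' → 'A'
    leaf 'D' → 'D'
    leaf 'V' → 'V'
    leaf 'W' → 'W'
  → '(A,D,V,W)'
  internal I1 with children ['I0', 'Y', 'X']
    internal I0 with children ['H', 'M']
      leaf 'H' → 'H'
      leaf 'M' → 'M'
    → '(H,M)'
    leaf 'Y' → 'Y'
    leaf 'X' → 'X'
  → '((H,M),Y,X)'
→ '((A,D,V,W),((H,M),Y,X))'
Final: ((A,D,V,W),((H,M),Y,X));

Answer: ((A,D,V,W),((H,M),Y,X));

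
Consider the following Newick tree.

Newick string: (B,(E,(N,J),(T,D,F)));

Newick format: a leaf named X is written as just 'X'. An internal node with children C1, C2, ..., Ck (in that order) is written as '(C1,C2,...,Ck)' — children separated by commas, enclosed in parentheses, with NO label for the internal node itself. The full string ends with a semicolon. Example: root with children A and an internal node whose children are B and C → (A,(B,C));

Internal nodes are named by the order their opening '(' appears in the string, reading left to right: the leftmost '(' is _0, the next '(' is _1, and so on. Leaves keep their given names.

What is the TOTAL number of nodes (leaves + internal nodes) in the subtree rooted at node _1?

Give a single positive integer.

Newick: (B,(E,(N,J),(T,D,F)));
Locate _1: it is the '(' at position 3 (the 2nd '(' reading left to right).
Query: subtree rooted at _1
_1: subtree_size = 1 + 8
  E: subtree_size = 1 + 0
  _2: subtree_size = 1 + 2
    N: subtree_size = 1 + 0
    J: subtree_size = 1 + 0
  _3: subtree_size = 1 + 3
    T: subtree_size = 1 + 0
    D: subtree_size = 1 + 0
    F: subtree_size = 1 + 0
Total subtree size of _1: 9

Answer: 9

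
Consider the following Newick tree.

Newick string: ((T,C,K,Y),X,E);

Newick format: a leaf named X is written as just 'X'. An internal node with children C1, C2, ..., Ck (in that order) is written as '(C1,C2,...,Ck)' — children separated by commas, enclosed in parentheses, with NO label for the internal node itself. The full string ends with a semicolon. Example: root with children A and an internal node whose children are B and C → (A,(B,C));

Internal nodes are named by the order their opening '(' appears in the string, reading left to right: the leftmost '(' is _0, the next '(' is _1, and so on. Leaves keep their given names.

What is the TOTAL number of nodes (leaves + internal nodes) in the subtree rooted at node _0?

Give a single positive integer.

Answer: 8

Derivation:
Newick: ((T,C,K,Y),X,E);
Locate _0: it is the '(' at position 0 (the 1st '(' reading left to right).
Query: subtree rooted at _0
_0: subtree_size = 1 + 7
  _1: subtree_size = 1 + 4
    T: subtree_size = 1 + 0
    C: subtree_size = 1 + 0
    K: subtree_size = 1 + 0
    Y: subtree_size = 1 + 0
  X: subtree_size = 1 + 0
  E: subtree_size = 1 + 0
Total subtree size of _0: 8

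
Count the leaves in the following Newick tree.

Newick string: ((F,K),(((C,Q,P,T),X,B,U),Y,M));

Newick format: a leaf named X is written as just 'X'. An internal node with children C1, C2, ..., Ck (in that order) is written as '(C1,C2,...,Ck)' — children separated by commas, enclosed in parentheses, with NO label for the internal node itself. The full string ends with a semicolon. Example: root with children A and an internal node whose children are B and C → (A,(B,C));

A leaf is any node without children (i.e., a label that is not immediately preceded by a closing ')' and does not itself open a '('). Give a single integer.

Newick: ((F,K),(((C,Q,P,T),X,B,U),Y,M));
Scan left-to-right; a leaf is any maximal label run not followed by '(':
  pos 2: leaf 'F' → count = 1
  pos 4: leaf 'K' → count = 2
  pos 10: leaf 'C' → count = 3
  pos 12: leaf 'Q' → count = 4
  pos 14: leaf 'P' → count = 5
  pos 16: leaf 'T' → count = 6
  pos 19: leaf 'X' → count = 7
  pos 21: leaf 'B' → count = 8
  pos 23: leaf 'U' → count = 9
  pos 26: leaf 'Y' → count = 10
  pos 28: leaf 'M' → count = 11
Total leaves: 11

Answer: 11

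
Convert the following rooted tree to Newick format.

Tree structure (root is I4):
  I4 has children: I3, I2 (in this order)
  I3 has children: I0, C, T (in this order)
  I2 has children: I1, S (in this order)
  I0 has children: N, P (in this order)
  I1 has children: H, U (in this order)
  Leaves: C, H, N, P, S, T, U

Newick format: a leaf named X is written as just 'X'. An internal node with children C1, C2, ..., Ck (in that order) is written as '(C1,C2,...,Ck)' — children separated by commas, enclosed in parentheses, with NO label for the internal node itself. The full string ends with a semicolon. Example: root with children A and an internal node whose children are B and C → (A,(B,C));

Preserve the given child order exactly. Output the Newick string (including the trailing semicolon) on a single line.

internal I4 with children ['I3', 'I2']
  internal I3 with children ['I0', 'C', 'T']
    internal I0 with children ['N', 'P']
      leaf 'N' → 'N'
      leaf 'P' → 'P'
    → '(N,P)'
    leaf 'C' → 'C'
    leaf 'T' → 'T'
  → '((N,P),C,T)'
  internal I2 with children ['I1', 'S']
    internal I1 with children ['H', 'U']
      leaf 'H' → 'H'
      leaf 'U' → 'U'
    → '(H,U)'
    leaf 'S' → 'S'
  → '((H,U),S)'
→ '(((N,P),C,T),((H,U),S))'
Final: (((N,P),C,T),((H,U),S));

Answer: (((N,P),C,T),((H,U),S));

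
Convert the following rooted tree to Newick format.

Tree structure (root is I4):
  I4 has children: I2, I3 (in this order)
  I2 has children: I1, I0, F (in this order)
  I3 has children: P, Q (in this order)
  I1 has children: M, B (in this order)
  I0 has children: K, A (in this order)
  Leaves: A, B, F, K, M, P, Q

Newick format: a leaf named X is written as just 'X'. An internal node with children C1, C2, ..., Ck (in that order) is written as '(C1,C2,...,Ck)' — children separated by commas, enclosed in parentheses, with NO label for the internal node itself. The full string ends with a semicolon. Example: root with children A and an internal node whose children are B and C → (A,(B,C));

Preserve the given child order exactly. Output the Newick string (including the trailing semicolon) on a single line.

internal I4 with children ['I2', 'I3']
  internal I2 with children ['I1', 'I0', 'F']
    internal I1 with children ['M', 'B']
      leaf 'M' → 'M'
      leaf 'B' → 'B'
    → '(M,B)'
    internal I0 with children ['K', 'A']
      leaf 'K' → 'K'
      leaf 'A' → 'A'
    → '(K,A)'
    leaf 'F' → 'F'
  → '((M,B),(K,A),F)'
  internal I3 with children ['P', 'Q']
    leaf 'P' → 'P'
    leaf 'Q' → 'Q'
  → '(P,Q)'
→ '(((M,B),(K,A),F),(P,Q))'
Final: (((M,B),(K,A),F),(P,Q));

Answer: (((M,B),(K,A),F),(P,Q));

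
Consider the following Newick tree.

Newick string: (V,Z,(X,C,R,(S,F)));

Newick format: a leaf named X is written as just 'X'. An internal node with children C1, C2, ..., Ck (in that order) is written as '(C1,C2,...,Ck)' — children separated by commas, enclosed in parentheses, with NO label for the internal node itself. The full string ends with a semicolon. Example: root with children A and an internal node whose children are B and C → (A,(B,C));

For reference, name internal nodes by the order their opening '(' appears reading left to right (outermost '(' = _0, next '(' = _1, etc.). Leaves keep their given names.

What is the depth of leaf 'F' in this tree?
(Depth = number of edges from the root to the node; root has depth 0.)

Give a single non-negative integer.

Answer: 3

Derivation:
Newick: (V,Z,(X,C,R,(S,F)));
Naming internals by '(' encounter order: outermost '(' = _0, next = _1, ...
Query node: F
Path from root: _0 -> _1 -> _2 -> F
Depth of F: 3 (number of edges from root)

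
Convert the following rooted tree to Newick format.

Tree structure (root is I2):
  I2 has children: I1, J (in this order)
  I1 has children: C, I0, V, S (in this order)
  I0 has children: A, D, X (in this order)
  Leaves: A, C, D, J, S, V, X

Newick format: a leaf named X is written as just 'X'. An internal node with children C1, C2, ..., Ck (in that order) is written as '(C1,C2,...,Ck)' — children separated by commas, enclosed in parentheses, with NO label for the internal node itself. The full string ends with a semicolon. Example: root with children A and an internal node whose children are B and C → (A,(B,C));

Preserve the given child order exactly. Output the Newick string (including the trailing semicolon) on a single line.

Answer: ((C,(A,D,X),V,S),J);

Derivation:
internal I2 with children ['I1', 'J']
  internal I1 with children ['C', 'I0', 'V', 'S']
    leaf 'C' → 'C'
    internal I0 with children ['A', 'D', 'X']
      leaf 'A' → 'A'
      leaf 'D' → 'D'
      leaf 'X' → 'X'
    → '(A,D,X)'
    leaf 'V' → 'V'
    leaf 'S' → 'S'
  → '(C,(A,D,X),V,S)'
  leaf 'J' → 'J'
→ '((C,(A,D,X),V,S),J)'
Final: ((C,(A,D,X),V,S),J);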